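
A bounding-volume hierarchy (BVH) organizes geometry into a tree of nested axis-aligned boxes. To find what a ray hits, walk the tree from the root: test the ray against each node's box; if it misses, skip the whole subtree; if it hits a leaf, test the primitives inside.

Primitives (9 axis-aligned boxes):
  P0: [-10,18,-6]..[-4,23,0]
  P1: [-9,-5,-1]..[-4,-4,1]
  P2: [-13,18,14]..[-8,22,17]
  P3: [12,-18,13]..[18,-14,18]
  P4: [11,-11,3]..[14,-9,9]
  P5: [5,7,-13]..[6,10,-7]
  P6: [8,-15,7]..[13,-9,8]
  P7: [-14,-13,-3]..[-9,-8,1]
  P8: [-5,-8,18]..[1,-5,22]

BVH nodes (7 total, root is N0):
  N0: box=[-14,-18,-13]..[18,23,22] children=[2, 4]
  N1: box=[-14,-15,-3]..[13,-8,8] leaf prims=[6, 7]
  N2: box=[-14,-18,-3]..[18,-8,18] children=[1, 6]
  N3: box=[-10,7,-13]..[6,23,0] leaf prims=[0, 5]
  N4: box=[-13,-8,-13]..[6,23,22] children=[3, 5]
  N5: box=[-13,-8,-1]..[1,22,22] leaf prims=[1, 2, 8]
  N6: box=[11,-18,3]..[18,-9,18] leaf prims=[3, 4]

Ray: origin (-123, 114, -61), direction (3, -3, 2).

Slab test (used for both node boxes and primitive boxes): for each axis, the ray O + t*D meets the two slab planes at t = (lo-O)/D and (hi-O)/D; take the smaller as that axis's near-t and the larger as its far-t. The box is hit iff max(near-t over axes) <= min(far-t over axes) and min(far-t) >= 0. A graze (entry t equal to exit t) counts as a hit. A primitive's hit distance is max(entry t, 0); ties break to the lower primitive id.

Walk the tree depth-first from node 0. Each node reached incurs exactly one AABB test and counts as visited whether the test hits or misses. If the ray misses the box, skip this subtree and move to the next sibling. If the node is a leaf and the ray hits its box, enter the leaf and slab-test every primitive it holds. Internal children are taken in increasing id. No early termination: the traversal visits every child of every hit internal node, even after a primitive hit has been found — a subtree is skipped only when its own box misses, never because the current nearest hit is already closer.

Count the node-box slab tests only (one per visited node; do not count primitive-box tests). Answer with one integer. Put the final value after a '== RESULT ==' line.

Traverse from the root:
N0 x:[109/3,47] y:[91/3,44] z:[24,83/2] -> hit [109/3,83/2], descend [2, 4]
  N2 x:[109/3,47] y:[122/3,44] z:[29,79/2] -> miss, prune
  N4 x:[110/3,43] y:[91/3,122/3] z:[24,83/2] -> hit [110/3,122/3], descend [3, 5]
    N3 x:[113/3,43] y:[91/3,107/3] z:[24,61/2] -> miss, prune
    N5 x:[110/3,124/3] y:[92/3,122/3] z:[30,83/2] -> hit [110/3,122/3] leaf, test {P1(miss), P2(miss), P8@t=119/3}

order=[0, 2, 4, 3, 5]  |boxes|=5  |leaves|=1  hit=P8

== RESULT ==
5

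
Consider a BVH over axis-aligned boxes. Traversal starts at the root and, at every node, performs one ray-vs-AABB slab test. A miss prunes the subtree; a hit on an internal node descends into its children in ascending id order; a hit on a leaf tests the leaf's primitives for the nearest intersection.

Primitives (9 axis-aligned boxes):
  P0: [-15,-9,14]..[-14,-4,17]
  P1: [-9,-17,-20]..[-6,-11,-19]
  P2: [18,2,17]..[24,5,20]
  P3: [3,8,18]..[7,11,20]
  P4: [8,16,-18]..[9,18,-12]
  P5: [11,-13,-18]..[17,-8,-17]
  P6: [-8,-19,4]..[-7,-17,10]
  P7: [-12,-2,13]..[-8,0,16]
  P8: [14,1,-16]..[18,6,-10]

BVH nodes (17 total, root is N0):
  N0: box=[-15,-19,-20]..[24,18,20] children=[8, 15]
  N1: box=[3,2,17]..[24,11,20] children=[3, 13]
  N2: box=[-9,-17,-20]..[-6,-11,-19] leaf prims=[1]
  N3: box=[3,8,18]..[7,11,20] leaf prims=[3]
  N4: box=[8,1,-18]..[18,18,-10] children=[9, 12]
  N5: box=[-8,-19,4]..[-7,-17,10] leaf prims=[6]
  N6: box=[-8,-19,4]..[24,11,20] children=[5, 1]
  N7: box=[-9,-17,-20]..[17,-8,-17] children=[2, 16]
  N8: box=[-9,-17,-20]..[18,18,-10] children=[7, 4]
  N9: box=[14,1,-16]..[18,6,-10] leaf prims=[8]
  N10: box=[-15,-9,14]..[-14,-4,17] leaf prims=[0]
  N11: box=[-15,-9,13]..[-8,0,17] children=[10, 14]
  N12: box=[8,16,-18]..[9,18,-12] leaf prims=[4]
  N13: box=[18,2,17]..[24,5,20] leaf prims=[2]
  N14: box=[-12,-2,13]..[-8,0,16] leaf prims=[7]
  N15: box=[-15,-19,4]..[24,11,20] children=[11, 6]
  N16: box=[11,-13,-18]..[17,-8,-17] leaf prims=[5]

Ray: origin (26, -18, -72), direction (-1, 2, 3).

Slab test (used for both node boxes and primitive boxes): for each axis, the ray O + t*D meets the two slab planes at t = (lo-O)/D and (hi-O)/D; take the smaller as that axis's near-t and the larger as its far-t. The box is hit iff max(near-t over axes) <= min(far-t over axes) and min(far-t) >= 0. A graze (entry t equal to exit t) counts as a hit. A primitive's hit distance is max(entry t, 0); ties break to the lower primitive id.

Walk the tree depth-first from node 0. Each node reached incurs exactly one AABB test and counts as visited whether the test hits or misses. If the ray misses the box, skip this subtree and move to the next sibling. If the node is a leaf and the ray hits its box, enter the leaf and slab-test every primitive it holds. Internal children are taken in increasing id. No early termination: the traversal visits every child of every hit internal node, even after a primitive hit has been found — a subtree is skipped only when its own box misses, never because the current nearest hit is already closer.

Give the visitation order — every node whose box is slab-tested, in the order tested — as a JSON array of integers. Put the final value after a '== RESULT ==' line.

Walk:
N0 x:[2,41] y:[-1/2,18] z:[52/3,92/3] -> hit [52/3,18], descend [8, 15]
  N8 x:[8,35] y:[1/2,18] z:[52/3,62/3] -> hit [52/3,18], descend [4, 7]
    N4 x:[8,18] y:[19/2,18] z:[18,62/3] -> hit [18,18], descend [9, 12]
      N9 x:[8,12] y:[19/2,12] z:[56/3,62/3] -> miss, prune
      N12 x:[17,18] y:[17,18] z:[18,20] -> hit [18,18] leaf, test {P4@t=18}
    N7 x:[9,35] y:[1/2,5] z:[52/3,55/3] -> miss, prune
  N15 x:[2,41] y:[-1/2,29/2] z:[76/3,92/3] -> miss, prune

7 AABB tests over nodes [0, 8, 4, 9, 12, 7, 15]; 1 leaf entered; closest P4.

== RESULT ==
[0, 8, 4, 9, 12, 7, 15]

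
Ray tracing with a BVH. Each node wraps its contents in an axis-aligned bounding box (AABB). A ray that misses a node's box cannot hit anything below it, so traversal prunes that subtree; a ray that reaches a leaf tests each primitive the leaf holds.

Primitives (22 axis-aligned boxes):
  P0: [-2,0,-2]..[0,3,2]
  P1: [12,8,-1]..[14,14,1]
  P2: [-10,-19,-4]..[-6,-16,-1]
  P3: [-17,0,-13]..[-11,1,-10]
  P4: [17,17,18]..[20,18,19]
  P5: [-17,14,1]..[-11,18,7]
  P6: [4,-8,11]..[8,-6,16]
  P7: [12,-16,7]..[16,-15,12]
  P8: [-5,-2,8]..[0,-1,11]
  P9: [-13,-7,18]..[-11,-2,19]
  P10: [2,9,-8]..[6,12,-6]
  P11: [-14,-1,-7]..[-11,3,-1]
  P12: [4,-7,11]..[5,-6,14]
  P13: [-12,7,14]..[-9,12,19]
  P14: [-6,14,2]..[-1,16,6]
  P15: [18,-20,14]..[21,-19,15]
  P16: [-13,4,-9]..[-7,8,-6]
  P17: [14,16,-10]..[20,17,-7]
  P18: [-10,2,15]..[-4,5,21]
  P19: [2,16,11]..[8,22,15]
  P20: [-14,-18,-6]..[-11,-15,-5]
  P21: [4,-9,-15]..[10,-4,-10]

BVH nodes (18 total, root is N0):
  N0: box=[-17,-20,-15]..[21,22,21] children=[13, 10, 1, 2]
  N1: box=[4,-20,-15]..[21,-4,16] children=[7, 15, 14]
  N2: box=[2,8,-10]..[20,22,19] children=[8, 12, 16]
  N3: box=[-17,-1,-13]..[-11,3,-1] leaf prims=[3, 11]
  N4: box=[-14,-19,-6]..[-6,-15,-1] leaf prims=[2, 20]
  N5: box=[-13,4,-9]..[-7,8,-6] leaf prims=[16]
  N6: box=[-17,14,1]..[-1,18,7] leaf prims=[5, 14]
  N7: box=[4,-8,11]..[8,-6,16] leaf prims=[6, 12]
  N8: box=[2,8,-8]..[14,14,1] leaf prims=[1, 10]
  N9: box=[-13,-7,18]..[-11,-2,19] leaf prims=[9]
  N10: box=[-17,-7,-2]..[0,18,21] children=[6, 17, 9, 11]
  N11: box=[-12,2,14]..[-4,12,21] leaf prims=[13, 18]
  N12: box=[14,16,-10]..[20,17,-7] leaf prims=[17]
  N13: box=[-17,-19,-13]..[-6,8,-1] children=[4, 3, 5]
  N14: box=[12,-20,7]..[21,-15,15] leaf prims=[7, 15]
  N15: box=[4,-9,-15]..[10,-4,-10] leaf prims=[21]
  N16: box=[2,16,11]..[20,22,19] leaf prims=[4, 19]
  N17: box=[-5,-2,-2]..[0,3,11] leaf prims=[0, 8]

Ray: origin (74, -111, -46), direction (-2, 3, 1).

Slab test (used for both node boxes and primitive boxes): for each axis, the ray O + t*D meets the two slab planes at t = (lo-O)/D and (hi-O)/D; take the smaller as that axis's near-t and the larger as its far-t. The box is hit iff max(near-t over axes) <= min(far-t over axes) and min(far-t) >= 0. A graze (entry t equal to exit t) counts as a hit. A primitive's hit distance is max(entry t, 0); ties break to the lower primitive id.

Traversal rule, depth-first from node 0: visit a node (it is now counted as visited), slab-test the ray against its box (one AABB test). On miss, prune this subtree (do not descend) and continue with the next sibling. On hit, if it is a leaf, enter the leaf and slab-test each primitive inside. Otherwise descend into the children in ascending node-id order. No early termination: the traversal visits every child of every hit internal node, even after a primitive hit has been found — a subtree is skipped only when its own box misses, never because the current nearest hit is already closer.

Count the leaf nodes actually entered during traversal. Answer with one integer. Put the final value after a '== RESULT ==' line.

Walk:
N0 x:[53/2,91/2] y:[91/3,133/3] z:[31,67] -> hit [31,133/3], descend [1, 2, 10, 13]
  N1 x:[53/2,35] y:[91/3,107/3] z:[31,62] -> hit [31,35], descend [7, 14, 15]
    N7 x:[33,35] y:[103/3,35] z:[57,62] -> miss, prune
    N14 x:[53/2,31] y:[91/3,32] z:[53,61] -> miss, prune
    N15 x:[32,35] y:[34,107/3] z:[31,36] -> hit [34,35] leaf, test {P21@t=34}
  N2 x:[27,36] y:[119/3,133/3] z:[36,65] -> miss, prune
  N10 x:[37,91/2] y:[104/3,43] z:[44,67] -> miss, prune
  N13 x:[40,91/2] y:[92/3,119/3] z:[33,45] -> miss, prune

8 AABB tests over nodes [0, 1, 7, 14, 15, 2, 10, 13]; 1 leaf entered; closest P21.

== RESULT ==
1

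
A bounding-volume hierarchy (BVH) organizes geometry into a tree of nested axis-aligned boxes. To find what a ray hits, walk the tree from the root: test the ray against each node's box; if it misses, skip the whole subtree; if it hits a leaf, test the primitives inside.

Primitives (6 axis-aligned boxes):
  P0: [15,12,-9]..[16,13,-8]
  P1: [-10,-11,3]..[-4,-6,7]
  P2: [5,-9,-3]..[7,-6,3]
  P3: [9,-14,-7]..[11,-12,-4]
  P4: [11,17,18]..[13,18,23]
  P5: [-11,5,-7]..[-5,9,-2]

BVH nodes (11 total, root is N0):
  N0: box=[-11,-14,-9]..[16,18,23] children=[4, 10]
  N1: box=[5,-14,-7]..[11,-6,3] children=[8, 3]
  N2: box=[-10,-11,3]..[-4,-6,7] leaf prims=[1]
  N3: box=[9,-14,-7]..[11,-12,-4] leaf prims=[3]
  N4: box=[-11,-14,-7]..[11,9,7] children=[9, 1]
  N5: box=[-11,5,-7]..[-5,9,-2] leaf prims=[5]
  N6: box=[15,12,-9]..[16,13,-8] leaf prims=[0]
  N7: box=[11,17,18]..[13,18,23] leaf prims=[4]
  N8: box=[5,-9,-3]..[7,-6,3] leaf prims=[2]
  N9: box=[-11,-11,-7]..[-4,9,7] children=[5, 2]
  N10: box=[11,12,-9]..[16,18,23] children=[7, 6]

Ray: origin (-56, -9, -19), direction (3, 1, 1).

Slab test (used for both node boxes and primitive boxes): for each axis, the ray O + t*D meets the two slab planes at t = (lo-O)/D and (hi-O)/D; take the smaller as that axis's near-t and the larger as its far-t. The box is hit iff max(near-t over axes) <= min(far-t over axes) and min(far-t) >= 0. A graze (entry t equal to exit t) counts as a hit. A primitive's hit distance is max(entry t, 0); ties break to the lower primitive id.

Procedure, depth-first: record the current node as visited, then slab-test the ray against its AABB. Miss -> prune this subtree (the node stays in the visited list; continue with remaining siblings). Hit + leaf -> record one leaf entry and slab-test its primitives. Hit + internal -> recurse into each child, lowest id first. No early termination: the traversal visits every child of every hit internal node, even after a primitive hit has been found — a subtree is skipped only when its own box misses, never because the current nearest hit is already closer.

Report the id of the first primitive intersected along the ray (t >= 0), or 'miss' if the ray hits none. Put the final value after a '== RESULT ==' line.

Traverse from the root:
N0 x:[15,24] y:[-5,27] z:[10,42] -> hit [15,24], descend [4, 10]
  N4 x:[15,67/3] y:[-5,18] z:[12,26] -> hit [15,18], descend [1, 9]
    N1 x:[61/3,67/3] y:[-5,3] z:[12,22] -> miss, prune
    N9 x:[15,52/3] y:[-2,18] z:[12,26] -> hit [15,52/3], descend [2, 5]
      N2 x:[46/3,52/3] y:[-2,3] z:[22,26] -> miss, prune
      N5 x:[15,17] y:[14,18] z:[12,17] -> hit [15,17] leaf, test {P5@t=15}
  N10 x:[67/3,24] y:[21,27] z:[10,42] -> hit [67/3,24], descend [6, 7]
    N6 x:[71/3,24] y:[21,22] z:[10,11] -> miss, prune
    N7 x:[67/3,23] y:[26,27] z:[37,42] -> miss, prune

Visited [0, 4, 1, 9, 2, 5, 10, 6, 7]. Tests: 9 box, 1 leaf. Nearest: P5.

== RESULT ==
5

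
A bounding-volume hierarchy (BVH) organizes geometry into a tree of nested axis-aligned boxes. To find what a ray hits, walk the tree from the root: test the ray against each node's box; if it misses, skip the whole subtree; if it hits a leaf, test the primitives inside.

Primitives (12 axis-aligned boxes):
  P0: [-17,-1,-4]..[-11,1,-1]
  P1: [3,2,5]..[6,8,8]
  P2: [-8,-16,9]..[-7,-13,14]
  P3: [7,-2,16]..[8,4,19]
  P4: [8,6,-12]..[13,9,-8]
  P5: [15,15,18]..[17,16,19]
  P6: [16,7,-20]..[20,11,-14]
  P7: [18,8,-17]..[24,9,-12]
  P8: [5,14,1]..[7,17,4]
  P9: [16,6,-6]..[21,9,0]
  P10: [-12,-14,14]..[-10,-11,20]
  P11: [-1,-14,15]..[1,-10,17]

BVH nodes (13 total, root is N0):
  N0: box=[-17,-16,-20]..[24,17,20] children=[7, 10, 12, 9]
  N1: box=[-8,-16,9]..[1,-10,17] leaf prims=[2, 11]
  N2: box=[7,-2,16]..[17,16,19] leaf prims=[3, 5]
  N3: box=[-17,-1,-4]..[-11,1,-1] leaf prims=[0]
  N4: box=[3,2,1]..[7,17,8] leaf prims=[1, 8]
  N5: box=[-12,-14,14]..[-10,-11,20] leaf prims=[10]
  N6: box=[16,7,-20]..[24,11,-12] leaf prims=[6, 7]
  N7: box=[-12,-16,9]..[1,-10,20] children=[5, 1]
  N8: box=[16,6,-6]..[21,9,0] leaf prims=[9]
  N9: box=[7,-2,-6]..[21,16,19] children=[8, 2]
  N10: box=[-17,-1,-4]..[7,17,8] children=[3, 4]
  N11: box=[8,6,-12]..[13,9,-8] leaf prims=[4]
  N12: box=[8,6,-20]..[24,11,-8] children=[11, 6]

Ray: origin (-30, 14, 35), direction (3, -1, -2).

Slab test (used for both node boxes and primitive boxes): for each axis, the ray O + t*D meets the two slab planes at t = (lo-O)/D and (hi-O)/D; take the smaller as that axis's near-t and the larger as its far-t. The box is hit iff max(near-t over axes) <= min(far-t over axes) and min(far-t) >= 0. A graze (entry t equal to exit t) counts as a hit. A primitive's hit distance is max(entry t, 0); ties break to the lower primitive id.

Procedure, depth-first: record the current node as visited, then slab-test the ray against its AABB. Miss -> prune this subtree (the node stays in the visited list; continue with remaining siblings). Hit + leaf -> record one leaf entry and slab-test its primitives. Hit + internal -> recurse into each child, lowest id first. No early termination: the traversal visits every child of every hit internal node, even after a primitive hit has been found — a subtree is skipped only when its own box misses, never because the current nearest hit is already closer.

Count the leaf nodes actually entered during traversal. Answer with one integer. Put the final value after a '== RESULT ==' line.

Trace the traversal:
N0 x:[13/3,18] y:[-3,30] z:[15/2,55/2] -> hit [15/2,18], descend [7, 9, 10, 12]
  N7 x:[6,31/3] y:[24,30] z:[15/2,13] -> miss, prune
  N9 x:[37/3,17] y:[-2,16] z:[8,41/2] -> hit [37/3,16], descend [2, 8]
    N2 x:[37/3,47/3] y:[-2,16] z:[8,19/2] -> miss, prune
    N8 x:[46/3,17] y:[5,8] z:[35/2,41/2] -> miss, prune
  N10 x:[13/3,37/3] y:[-3,15] z:[27/2,39/2] -> miss, prune
  N12 x:[38/3,18] y:[3,8] z:[43/2,55/2] -> miss, prune

Visited [0, 7, 9, 2, 8, 10, 12]. Tests: 7 box, 0 leaf. Nearest: miss.

== RESULT ==
0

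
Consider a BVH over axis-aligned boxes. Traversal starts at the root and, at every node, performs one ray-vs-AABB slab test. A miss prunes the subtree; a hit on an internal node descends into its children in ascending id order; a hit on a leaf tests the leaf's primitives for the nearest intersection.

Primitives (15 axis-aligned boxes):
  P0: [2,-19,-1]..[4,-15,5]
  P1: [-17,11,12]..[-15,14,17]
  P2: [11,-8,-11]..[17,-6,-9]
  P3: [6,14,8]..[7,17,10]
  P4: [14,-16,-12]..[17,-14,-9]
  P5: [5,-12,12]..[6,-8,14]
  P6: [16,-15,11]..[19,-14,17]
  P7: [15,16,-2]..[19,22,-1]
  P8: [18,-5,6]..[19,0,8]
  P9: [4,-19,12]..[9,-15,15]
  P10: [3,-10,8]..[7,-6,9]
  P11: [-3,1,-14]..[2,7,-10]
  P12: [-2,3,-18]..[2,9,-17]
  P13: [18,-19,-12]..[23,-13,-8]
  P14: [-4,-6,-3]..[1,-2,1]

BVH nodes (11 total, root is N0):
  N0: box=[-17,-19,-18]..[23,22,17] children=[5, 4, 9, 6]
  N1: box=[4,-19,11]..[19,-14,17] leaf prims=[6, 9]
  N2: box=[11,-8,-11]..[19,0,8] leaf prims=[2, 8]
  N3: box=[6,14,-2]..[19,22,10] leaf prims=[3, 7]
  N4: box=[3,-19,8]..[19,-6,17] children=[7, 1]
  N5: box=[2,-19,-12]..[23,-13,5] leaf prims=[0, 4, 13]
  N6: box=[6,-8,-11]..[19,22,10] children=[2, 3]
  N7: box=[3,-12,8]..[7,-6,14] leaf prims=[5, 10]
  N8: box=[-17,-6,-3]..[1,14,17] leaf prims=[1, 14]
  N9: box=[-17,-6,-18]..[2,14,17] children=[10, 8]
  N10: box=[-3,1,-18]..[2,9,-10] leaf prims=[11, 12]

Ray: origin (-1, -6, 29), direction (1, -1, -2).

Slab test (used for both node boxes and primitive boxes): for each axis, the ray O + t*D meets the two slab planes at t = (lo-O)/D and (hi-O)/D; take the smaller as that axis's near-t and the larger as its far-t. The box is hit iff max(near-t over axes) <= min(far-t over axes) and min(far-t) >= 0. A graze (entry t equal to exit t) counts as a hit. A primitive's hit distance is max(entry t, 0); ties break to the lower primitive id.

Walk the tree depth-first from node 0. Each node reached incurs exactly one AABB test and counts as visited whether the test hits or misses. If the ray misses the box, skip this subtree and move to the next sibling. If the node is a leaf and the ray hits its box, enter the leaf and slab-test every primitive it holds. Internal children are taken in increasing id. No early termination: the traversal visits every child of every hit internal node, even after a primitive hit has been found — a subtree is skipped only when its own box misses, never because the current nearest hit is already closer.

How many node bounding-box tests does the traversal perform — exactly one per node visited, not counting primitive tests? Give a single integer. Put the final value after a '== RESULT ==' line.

Walk:
N0 x:[-16,24] y:[-28,13] z:[6,47/2] -> hit [6,13], descend [4, 5, 6, 9]
  N4 x:[4,20] y:[0,13] z:[6,21/2] -> hit [6,21/2], descend [1, 7]
    N1 x:[5,20] y:[8,13] z:[6,9] -> hit [8,9] leaf, test {P6(miss), P9(miss)}
    N7 x:[4,8] y:[0,6] z:[15/2,21/2] -> miss, prune
  N5 x:[3,24] y:[7,13] z:[12,41/2] -> hit [12,13] leaf, test {P0(miss), P4(miss), P13(miss)}
  N6 x:[7,20] y:[-28,2] z:[19/2,20] -> miss, prune
  N9 x:[-16,3] y:[-20,0] z:[6,47/2] -> miss, prune

Summary -> nodes [0, 4, 1, 7, 5, 6, 9]; box-tests=7; leaf-entries=2; first=miss

== RESULT ==
7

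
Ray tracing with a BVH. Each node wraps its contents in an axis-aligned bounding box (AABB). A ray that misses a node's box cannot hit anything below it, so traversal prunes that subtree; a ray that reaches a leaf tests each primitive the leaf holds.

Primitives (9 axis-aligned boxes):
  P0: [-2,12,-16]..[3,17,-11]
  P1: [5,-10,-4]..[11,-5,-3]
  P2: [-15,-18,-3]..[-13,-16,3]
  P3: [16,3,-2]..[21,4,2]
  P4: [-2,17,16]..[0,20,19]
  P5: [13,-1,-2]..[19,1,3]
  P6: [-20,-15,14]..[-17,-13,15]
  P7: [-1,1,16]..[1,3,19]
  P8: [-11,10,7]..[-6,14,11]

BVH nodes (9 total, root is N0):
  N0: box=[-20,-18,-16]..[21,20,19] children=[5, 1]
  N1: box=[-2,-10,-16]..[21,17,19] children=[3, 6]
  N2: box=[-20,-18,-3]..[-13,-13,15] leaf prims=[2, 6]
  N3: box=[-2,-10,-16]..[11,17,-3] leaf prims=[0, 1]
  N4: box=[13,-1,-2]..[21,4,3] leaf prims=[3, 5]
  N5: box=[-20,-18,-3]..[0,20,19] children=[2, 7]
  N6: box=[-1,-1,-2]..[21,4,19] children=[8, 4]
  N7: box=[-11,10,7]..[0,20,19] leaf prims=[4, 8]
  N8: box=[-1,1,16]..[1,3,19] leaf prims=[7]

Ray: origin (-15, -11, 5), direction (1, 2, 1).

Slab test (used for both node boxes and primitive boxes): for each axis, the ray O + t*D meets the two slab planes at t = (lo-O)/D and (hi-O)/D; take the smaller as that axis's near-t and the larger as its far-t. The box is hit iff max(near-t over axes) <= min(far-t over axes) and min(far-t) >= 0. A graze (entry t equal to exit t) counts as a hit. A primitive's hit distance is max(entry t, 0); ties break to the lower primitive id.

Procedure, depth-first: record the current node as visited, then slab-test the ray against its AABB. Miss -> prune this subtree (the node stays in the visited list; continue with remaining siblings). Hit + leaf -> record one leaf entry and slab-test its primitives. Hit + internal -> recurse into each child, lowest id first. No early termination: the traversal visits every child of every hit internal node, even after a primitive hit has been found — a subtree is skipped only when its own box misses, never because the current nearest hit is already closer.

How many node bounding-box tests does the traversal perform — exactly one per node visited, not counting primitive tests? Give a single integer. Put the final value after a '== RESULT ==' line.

Walk:
N0 x:[-5,36] y:[-7/2,31/2] z:[-21,14] -> hit [-7/2,14], descend [1, 5]
  N1 x:[13,36] y:[1/2,14] z:[-21,14] -> hit [13,14], descend [3, 6]
    N3 x:[13,26] y:[1/2,14] z:[-21,-8] -> miss, prune
    N6 x:[14,36] y:[5,15/2] z:[-7,14] -> miss, prune
  N5 x:[-5,15] y:[-7/2,31/2] z:[-8,14] -> hit [-7/2,14], descend [2, 7]
    N2 x:[-5,2] y:[-7/2,-1] z:[-8,10] -> miss, prune
    N7 x:[4,15] y:[21/2,31/2] z:[2,14] -> hit [21/2,14] leaf, test {P4@t=14, P8(miss)}

Summary -> nodes [0, 1, 3, 6, 5, 2, 7]; box-tests=7; leaf-entries=1; first=P4

== RESULT ==
7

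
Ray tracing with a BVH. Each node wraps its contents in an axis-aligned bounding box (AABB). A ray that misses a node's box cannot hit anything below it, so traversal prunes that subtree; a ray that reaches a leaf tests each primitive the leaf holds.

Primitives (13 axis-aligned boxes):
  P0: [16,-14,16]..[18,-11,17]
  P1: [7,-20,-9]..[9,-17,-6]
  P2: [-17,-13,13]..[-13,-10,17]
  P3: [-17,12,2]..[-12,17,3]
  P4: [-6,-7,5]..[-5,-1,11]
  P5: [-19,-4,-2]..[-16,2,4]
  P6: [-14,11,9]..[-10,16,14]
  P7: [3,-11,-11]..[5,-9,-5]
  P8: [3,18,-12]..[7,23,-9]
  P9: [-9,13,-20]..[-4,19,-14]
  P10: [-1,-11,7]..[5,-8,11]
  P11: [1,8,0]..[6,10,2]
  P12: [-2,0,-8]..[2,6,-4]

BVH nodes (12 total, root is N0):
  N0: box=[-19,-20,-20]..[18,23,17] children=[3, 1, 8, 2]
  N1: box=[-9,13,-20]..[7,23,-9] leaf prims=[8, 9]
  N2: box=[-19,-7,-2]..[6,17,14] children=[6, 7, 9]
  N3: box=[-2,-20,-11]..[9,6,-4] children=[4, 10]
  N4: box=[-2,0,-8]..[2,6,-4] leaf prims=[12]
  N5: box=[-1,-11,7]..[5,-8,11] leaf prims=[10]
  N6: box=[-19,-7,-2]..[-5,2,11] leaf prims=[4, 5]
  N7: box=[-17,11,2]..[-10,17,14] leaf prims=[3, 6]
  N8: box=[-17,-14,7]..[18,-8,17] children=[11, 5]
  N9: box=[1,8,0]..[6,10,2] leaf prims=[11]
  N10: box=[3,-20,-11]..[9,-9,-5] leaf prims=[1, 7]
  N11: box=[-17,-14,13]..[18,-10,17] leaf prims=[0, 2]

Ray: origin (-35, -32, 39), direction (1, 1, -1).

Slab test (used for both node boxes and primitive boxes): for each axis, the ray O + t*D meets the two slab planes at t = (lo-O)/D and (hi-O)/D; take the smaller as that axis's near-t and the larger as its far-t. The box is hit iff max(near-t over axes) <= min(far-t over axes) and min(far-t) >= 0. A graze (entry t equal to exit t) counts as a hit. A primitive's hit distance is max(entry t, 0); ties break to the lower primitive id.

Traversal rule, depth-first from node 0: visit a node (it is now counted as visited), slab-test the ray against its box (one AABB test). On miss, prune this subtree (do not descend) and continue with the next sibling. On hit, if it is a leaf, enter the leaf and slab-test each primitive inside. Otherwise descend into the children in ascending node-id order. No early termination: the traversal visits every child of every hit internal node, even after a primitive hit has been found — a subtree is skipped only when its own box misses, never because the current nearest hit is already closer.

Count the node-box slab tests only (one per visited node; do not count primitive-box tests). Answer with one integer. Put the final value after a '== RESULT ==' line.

Trace the traversal:
N0 x:[16,53] y:[12,55] z:[22,59] -> hit [22,53], descend [1, 2, 3, 8]
  N1 x:[26,42] y:[45,55] z:[48,59] -> miss, prune
  N2 x:[16,41] y:[25,49] z:[25,41] -> hit [25,41], descend [6, 7, 9]
    N6 x:[16,30] y:[25,34] z:[28,41] -> hit [28,30] leaf, test {P4@t=29, P5(miss)}
    N7 x:[18,25] y:[43,49] z:[25,37] -> miss, prune
    N9 x:[36,41] y:[40,42] z:[37,39] -> miss, prune
  N3 x:[33,44] y:[12,38] z:[43,50] -> miss, prune
  N8 x:[18,53] y:[18,24] z:[22,32] -> hit [22,24], descend [5, 11]
    N5 x:[34,40] y:[21,24] z:[28,32] -> miss, prune
    N11 x:[18,53] y:[18,22] z:[22,26] -> hit [22,22] leaf, test {P0(miss), P2@t=22}

order=[0, 1, 2, 6, 7, 9, 3, 8, 5, 11]  |boxes|=10  |leaves|=2  hit=P2

== RESULT ==
10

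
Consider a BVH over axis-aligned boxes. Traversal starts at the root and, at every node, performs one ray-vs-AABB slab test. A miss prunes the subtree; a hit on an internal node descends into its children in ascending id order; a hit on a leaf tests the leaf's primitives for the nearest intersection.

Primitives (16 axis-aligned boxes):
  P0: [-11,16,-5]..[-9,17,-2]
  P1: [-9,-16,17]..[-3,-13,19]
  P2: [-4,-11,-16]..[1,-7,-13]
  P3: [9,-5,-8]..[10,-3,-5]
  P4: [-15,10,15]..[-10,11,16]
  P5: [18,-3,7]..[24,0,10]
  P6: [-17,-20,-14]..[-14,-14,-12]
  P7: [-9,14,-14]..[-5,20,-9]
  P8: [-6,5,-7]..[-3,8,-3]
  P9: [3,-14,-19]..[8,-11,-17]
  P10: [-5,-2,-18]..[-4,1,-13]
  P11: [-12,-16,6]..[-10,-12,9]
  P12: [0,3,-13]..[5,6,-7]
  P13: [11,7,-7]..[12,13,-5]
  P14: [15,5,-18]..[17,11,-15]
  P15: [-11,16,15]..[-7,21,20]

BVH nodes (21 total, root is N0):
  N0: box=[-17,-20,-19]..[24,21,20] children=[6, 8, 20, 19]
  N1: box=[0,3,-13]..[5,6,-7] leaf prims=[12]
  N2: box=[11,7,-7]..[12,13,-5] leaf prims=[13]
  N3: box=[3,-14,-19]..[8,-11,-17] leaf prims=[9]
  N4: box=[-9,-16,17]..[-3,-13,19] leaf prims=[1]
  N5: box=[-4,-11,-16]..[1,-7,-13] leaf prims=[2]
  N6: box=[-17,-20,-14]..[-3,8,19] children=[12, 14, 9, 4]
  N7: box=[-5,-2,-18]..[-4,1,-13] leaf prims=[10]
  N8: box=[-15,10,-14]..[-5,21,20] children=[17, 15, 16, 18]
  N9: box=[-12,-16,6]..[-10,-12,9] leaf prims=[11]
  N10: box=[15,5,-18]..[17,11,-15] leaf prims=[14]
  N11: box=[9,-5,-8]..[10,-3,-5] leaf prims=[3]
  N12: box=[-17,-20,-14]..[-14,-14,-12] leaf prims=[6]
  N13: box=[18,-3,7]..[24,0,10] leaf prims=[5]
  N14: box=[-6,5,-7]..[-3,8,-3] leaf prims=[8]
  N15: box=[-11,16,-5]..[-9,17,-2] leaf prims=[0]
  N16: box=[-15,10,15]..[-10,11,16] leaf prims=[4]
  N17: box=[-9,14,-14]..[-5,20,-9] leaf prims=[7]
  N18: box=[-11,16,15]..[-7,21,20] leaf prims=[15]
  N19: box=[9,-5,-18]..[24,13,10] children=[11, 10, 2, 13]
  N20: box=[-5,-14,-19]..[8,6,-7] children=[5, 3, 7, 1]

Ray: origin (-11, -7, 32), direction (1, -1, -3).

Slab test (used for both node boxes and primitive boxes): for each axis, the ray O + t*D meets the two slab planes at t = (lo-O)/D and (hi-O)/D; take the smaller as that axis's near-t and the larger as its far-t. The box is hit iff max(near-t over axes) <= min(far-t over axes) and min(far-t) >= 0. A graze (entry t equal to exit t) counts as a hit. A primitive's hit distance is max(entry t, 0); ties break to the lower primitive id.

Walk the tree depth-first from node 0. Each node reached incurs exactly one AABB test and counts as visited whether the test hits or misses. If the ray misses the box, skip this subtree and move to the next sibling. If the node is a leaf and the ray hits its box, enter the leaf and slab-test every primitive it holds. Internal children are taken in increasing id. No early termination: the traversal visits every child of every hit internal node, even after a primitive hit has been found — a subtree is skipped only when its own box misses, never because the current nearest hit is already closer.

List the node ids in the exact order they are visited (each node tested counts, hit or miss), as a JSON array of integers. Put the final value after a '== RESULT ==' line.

Traverse from the root:
N0 x:[-6,35] y:[-28,13] z:[4,17] -> hit [4,13], descend [6, 8, 19, 20]
  N6 x:[-6,8] y:[-15,13] z:[13/3,46/3] -> hit [13/3,8], descend [4, 9, 12, 14]
    N4 x:[2,8] y:[6,9] z:[13/3,5] -> miss, prune
    N9 x:[-1,1] y:[5,9] z:[23/3,26/3] -> miss, prune
    N12 x:[-6,-3] y:[7,13] z:[44/3,46/3] -> miss, prune
    N14 x:[5,8] y:[-15,-12] z:[35/3,13] -> miss, prune
  N8 x:[-4,6] y:[-28,-17] z:[4,46/3] -> miss, prune
  N19 x:[20,35] y:[-20,-2] z:[22/3,50/3] -> miss, prune
  N20 x:[6,19] y:[-13,7] z:[13,17] -> miss, prune

Visited [0, 6, 4, 9, 12, 14, 8, 19, 20]. Tests: 9 box, 0 leaf. Nearest: miss.

== RESULT ==
[0, 6, 4, 9, 12, 14, 8, 19, 20]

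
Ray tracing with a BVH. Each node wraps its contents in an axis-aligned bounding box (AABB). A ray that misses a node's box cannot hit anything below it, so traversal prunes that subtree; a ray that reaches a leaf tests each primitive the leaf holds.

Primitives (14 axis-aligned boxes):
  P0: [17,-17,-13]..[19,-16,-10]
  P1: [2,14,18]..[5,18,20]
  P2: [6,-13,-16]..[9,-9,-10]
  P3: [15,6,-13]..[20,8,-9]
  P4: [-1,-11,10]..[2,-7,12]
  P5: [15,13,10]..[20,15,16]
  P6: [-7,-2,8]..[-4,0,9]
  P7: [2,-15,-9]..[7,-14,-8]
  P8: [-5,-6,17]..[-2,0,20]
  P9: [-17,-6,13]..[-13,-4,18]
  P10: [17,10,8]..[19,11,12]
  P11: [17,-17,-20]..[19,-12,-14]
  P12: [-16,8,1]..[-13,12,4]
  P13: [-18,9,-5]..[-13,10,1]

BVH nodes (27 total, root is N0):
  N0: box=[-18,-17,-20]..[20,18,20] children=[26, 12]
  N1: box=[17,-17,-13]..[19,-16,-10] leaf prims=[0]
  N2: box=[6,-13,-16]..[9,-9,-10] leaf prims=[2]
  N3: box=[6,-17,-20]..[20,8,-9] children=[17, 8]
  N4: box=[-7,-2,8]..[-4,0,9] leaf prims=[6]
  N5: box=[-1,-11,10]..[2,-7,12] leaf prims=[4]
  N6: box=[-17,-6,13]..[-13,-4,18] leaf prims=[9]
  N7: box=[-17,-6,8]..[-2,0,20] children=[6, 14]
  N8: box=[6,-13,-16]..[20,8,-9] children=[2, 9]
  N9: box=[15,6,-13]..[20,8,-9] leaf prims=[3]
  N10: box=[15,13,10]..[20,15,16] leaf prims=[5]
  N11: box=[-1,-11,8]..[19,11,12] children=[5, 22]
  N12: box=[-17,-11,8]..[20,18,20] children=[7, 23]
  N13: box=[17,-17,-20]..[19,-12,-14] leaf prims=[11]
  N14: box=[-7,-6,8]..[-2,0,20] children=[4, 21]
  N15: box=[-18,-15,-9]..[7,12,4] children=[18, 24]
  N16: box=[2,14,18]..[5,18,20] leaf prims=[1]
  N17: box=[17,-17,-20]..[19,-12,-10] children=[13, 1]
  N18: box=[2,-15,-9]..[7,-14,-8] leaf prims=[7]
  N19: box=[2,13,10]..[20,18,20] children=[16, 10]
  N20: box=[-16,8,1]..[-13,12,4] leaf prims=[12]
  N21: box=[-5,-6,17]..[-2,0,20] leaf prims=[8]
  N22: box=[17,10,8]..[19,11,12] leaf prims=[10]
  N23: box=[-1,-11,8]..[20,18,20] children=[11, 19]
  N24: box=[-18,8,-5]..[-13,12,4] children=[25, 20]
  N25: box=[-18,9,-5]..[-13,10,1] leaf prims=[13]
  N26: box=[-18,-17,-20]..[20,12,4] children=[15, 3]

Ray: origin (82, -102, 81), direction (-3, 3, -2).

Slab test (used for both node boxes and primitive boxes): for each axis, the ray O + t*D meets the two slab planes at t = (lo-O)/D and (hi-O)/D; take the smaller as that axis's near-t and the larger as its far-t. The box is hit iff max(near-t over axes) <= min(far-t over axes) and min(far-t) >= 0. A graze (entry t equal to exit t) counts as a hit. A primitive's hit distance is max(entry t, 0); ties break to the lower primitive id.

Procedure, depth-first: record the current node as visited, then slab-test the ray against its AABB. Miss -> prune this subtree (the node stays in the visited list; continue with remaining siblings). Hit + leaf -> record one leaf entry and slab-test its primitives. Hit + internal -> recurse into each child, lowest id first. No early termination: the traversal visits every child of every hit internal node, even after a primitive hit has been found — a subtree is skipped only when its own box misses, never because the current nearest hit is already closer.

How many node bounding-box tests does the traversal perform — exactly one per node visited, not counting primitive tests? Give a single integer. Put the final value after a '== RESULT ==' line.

Traverse from the root:
N0 x:[62/3,100/3] y:[85/3,40] z:[61/2,101/2] -> hit [61/2,100/3], descend [12, 26]
  N12 x:[62/3,33] y:[91/3,40] z:[61/2,73/2] -> hit [61/2,33], descend [7, 23]
    N7 x:[28,33] y:[32,34] z:[61/2,73/2] -> hit [32,33], descend [6, 14]
      N6 x:[95/3,33] y:[32,98/3] z:[63/2,34] -> hit [32,98/3] leaf, test {P9@t=32}
      N14 x:[28,89/3] y:[32,34] z:[61/2,73/2] -> miss, prune
    N23 x:[62/3,83/3] y:[91/3,40] z:[61/2,73/2] -> miss, prune
  N26 x:[62/3,100/3] y:[85/3,38] z:[77/2,101/2] -> miss, prune

Summary -> nodes [0, 12, 7, 6, 14, 23, 26]; box-tests=7; leaf-entries=1; first=P9

== RESULT ==
7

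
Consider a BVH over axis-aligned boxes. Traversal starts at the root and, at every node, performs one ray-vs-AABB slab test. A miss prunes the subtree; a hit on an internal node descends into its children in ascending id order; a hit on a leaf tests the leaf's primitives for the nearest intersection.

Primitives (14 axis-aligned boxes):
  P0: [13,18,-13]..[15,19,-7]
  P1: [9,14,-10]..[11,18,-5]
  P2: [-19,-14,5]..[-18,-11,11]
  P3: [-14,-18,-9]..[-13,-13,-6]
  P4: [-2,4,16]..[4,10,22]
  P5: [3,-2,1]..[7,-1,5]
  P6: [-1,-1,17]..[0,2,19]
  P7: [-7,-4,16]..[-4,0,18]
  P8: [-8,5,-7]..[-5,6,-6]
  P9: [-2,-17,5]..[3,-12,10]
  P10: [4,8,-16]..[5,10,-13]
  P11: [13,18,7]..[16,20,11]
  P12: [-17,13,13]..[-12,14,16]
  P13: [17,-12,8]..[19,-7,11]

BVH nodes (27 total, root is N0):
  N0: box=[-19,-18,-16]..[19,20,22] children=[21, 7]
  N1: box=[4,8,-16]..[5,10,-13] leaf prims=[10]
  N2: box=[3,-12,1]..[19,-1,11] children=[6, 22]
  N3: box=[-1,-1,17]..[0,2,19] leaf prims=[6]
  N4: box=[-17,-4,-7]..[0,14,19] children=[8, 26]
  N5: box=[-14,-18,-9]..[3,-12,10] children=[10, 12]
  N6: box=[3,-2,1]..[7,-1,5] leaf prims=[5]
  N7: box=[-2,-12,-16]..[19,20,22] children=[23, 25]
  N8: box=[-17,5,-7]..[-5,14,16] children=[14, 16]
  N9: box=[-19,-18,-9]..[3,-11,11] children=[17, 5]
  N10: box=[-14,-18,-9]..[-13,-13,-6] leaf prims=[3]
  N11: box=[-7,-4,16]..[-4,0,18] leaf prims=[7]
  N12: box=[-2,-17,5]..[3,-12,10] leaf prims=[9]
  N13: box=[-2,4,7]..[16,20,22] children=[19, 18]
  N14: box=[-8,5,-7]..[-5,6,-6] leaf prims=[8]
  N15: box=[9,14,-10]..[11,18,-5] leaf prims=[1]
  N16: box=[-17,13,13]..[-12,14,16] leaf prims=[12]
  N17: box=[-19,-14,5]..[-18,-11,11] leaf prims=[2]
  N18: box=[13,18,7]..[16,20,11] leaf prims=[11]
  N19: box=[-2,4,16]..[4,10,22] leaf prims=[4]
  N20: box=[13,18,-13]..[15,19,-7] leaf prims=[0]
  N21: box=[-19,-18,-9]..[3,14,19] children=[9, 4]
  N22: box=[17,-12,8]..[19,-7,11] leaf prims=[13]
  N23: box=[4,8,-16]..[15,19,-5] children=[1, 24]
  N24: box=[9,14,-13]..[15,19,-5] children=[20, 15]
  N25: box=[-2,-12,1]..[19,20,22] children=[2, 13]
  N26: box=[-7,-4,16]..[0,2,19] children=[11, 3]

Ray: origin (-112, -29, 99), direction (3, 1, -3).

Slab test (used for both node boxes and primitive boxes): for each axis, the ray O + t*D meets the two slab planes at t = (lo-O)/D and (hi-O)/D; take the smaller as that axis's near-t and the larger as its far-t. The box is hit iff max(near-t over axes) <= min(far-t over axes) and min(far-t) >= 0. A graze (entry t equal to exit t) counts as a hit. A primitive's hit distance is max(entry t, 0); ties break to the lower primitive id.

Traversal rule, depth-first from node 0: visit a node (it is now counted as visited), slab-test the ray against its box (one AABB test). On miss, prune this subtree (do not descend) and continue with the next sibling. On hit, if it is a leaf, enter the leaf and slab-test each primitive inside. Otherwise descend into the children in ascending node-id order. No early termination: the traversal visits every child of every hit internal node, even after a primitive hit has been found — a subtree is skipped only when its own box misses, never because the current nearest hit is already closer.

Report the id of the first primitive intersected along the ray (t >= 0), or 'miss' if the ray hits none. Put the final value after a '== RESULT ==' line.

Trace the traversal:
N0 x:[31,131/3] y:[11,49] z:[77/3,115/3] -> hit [31,115/3], descend [7, 21]
  N7 x:[110/3,131/3] y:[17,49] z:[77/3,115/3] -> hit [110/3,115/3], descend [23, 25]
    N23 x:[116/3,127/3] y:[37,48] z:[104/3,115/3] -> miss, prune
    N25 x:[110/3,131/3] y:[17,49] z:[77/3,98/3] -> miss, prune
  N21 x:[31,115/3] y:[11,43] z:[80/3,36] -> hit [31,36], descend [4, 9]
    N4 x:[95/3,112/3] y:[25,43] z:[80/3,106/3] -> hit [95/3,106/3], descend [8, 26]
      N8 x:[95/3,107/3] y:[34,43] z:[83/3,106/3] -> hit [34,106/3], descend [14, 16]
        N14 x:[104/3,107/3] y:[34,35] z:[35,106/3] -> hit [35,35] leaf, test {P8@t=35}
        N16 x:[95/3,100/3] y:[42,43] z:[83/3,86/3] -> miss, prune
      N26 x:[35,112/3] y:[25,31] z:[80/3,83/3] -> miss, prune
    N9 x:[31,115/3] y:[11,18] z:[88/3,36] -> miss, prune

11 AABB tests over nodes [0, 7, 23, 25, 21, 4, 8, 14, 16, 26, 9]; 1 leaf entered; closest P8.

== RESULT ==
8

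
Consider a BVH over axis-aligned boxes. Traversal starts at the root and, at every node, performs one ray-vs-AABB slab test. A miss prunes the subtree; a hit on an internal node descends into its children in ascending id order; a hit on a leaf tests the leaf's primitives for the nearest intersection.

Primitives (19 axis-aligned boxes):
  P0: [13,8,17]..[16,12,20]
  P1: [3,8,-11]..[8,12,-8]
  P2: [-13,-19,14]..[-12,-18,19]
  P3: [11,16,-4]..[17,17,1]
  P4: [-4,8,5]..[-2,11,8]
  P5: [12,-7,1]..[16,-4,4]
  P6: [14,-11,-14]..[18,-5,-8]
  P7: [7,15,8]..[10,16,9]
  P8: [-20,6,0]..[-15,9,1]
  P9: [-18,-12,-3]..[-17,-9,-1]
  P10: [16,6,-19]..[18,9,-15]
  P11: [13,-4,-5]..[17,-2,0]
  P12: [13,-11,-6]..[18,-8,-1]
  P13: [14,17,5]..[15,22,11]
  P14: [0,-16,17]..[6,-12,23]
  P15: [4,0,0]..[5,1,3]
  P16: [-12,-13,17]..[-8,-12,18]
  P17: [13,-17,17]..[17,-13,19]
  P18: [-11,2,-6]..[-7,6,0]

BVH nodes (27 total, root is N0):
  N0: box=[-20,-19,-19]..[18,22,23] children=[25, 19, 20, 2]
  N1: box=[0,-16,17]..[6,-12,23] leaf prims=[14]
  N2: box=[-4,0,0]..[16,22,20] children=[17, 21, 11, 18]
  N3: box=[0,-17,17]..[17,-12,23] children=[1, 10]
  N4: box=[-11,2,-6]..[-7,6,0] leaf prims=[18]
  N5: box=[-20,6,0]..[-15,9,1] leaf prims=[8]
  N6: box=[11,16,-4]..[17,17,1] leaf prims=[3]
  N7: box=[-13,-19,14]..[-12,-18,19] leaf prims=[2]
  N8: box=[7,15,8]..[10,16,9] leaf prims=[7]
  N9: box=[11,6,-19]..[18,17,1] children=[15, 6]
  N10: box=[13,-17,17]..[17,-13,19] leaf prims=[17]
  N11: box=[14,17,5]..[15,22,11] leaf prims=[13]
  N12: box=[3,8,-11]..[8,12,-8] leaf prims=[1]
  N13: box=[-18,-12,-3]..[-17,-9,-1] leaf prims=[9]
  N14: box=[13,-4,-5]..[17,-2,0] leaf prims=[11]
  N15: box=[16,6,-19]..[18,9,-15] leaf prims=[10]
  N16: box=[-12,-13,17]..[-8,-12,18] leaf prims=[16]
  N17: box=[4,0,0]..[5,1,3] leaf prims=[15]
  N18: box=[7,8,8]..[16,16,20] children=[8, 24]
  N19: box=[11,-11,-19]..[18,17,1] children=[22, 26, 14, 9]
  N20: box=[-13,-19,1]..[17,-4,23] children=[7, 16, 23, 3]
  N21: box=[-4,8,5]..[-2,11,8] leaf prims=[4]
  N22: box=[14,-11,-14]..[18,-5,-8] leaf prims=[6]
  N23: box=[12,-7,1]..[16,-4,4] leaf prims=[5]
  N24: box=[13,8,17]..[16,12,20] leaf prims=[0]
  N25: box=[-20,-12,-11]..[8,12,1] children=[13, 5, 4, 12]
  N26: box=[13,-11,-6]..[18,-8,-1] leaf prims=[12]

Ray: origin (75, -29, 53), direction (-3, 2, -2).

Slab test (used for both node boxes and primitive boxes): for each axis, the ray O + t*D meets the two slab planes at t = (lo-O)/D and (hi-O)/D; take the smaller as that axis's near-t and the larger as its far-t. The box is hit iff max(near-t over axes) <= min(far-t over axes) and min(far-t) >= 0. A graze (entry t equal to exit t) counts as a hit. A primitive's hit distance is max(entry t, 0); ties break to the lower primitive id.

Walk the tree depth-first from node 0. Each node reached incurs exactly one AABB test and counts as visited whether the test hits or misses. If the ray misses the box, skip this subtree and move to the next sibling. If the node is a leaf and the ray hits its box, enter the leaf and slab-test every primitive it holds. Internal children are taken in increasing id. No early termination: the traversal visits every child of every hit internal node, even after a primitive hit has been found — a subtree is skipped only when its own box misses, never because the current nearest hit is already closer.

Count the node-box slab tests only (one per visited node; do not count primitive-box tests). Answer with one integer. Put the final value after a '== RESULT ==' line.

Walk:
N0 x:[19,95/3] y:[5,51/2] z:[15,36] -> hit [19,51/2], descend [2, 19, 20, 25]
  N2 x:[59/3,79/3] y:[29/2,51/2] z:[33/2,53/2] -> hit [59/3,51/2], descend [11, 17, 18, 21]
    N11 x:[20,61/3] y:[23,51/2] z:[21,24] -> miss, prune
    N17 x:[70/3,71/3] y:[29/2,15] z:[25,53/2] -> miss, prune
    N18 x:[59/3,68/3] y:[37/2,45/2] z:[33/2,45/2] -> hit [59/3,45/2], descend [8, 24]
      N8 x:[65/3,68/3] y:[22,45/2] z:[22,45/2] -> hit [22,45/2] leaf, test {P7@t=22}
      N24 x:[59/3,62/3] y:[37/2,41/2] z:[33/2,18] -> miss, prune
    N21 x:[77/3,79/3] y:[37/2,20] z:[45/2,24] -> miss, prune
  N19 x:[19,64/3] y:[9,23] z:[26,36] -> miss, prune
  N20 x:[58/3,88/3] y:[5,25/2] z:[15,26] -> miss, prune
  N25 x:[67/3,95/3] y:[17/2,41/2] z:[26,32] -> miss, prune

order=[0, 2, 11, 17, 18, 8, 24, 21, 19, 20, 25]  |boxes|=11  |leaves|=1  hit=P7

== RESULT ==
11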